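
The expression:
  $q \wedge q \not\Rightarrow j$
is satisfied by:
  {q: True, j: False}


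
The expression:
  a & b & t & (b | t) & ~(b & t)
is never true.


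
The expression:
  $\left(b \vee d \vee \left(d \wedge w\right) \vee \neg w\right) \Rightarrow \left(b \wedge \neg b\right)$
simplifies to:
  $w \wedge \neg b \wedge \neg d$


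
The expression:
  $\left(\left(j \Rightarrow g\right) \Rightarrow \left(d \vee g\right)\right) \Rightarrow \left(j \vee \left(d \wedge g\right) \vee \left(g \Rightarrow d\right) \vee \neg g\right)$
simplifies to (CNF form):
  $d \vee j \vee \neg g$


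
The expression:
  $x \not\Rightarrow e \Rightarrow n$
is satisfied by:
  {n: True, e: True, x: False}
  {n: True, e: False, x: False}
  {e: True, n: False, x: False}
  {n: False, e: False, x: False}
  {n: True, x: True, e: True}
  {n: True, x: True, e: False}
  {x: True, e: True, n: False}


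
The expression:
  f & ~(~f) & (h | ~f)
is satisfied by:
  {h: True, f: True}


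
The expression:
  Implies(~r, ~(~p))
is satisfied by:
  {r: True, p: True}
  {r: True, p: False}
  {p: True, r: False}


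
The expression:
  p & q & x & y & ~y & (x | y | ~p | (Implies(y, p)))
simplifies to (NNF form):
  False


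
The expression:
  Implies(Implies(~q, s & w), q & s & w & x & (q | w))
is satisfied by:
  {x: True, s: False, q: False, w: False}
  {x: False, s: False, q: False, w: False}
  {w: True, x: True, s: False, q: False}
  {w: True, x: False, s: False, q: False}
  {s: True, x: True, w: False, q: False}
  {s: True, w: False, x: False, q: False}
  {w: True, q: True, s: True, x: True}


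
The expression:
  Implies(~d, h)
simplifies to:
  d | h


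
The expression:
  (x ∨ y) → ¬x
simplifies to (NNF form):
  ¬x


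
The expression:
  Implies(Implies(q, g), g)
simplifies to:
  g | q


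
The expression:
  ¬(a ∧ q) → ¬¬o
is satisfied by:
  {q: True, o: True, a: True}
  {q: True, o: True, a: False}
  {o: True, a: True, q: False}
  {o: True, a: False, q: False}
  {q: True, a: True, o: False}


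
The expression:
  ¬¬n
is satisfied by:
  {n: True}


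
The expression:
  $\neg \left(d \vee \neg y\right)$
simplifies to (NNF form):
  $y \wedge \neg d$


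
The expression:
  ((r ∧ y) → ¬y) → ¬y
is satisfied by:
  {r: True, y: False}
  {y: False, r: False}
  {y: True, r: True}


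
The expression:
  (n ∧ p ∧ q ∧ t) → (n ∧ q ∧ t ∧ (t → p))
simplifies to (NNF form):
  True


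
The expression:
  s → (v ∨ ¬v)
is always true.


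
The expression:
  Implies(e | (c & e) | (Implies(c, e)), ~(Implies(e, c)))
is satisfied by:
  {c: True, e: False}
  {e: True, c: False}


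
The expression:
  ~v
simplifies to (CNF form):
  ~v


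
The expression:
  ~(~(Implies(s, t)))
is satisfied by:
  {t: True, s: False}
  {s: False, t: False}
  {s: True, t: True}


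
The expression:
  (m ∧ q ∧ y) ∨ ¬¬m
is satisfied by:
  {m: True}


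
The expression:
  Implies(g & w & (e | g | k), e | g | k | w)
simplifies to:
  True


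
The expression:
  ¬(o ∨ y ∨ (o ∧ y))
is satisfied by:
  {y: False, o: False}


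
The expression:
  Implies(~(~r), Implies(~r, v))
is always true.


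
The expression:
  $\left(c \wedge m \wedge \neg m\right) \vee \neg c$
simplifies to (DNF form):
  $\neg c$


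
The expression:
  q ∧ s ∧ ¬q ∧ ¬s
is never true.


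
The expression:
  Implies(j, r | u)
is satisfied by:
  {r: True, u: True, j: False}
  {r: True, u: False, j: False}
  {u: True, r: False, j: False}
  {r: False, u: False, j: False}
  {r: True, j: True, u: True}
  {r: True, j: True, u: False}
  {j: True, u: True, r: False}


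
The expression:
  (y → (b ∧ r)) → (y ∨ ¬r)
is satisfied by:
  {y: True, r: False}
  {r: False, y: False}
  {r: True, y: True}


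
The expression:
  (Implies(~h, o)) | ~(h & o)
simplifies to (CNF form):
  True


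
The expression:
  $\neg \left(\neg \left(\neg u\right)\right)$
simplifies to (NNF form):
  $\neg u$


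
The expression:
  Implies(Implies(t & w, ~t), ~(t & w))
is always true.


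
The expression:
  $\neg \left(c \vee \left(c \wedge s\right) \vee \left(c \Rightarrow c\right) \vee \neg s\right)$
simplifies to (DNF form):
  $\text{False}$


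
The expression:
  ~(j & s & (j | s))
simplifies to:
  ~j | ~s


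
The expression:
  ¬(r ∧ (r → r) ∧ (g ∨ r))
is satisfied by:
  {r: False}


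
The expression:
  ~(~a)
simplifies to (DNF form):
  a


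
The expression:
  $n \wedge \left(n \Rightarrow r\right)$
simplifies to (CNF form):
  $n \wedge r$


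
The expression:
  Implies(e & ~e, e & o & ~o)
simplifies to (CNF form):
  True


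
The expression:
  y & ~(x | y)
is never true.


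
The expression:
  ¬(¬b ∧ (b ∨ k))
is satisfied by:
  {b: True, k: False}
  {k: False, b: False}
  {k: True, b: True}


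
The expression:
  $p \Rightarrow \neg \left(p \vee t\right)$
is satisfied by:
  {p: False}


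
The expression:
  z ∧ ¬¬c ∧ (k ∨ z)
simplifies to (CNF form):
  c ∧ z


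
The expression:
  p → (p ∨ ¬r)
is always true.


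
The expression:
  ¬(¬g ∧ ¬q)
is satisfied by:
  {q: True, g: True}
  {q: True, g: False}
  {g: True, q: False}


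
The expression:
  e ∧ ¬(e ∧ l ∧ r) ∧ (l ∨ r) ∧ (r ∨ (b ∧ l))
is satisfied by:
  {r: True, b: True, e: True, l: False}
  {r: True, e: True, l: False, b: False}
  {b: True, l: True, e: True, r: False}


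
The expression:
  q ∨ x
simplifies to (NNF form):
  q ∨ x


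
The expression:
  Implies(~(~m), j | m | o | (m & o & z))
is always true.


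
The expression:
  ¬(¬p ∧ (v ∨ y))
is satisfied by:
  {p: True, v: False, y: False}
  {y: True, p: True, v: False}
  {p: True, v: True, y: False}
  {y: True, p: True, v: True}
  {y: False, v: False, p: False}


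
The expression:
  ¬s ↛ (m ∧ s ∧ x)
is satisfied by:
  {s: False}


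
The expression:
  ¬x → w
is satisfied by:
  {x: True, w: True}
  {x: True, w: False}
  {w: True, x: False}


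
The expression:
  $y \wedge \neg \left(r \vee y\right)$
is never true.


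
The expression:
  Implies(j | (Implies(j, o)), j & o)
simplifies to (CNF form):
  j & o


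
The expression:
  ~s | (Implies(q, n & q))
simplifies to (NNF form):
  n | ~q | ~s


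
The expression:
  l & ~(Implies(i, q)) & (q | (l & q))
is never true.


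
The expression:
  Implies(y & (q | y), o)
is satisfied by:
  {o: True, y: False}
  {y: False, o: False}
  {y: True, o: True}


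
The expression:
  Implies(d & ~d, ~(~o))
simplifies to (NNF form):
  True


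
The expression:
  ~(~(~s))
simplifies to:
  ~s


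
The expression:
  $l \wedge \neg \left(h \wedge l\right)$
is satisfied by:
  {l: True, h: False}


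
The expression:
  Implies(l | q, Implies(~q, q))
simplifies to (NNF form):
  q | ~l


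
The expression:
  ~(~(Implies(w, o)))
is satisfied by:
  {o: True, w: False}
  {w: False, o: False}
  {w: True, o: True}


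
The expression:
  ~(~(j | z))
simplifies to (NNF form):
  j | z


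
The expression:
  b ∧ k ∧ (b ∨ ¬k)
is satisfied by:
  {b: True, k: True}


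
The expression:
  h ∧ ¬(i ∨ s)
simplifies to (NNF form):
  h ∧ ¬i ∧ ¬s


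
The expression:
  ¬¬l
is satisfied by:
  {l: True}


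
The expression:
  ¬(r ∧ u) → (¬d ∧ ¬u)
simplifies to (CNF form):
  (r ∨ ¬d) ∧ (r ∨ ¬u) ∧ (u ∨ ¬d) ∧ (u ∨ ¬u)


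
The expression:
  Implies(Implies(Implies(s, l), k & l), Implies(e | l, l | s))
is always true.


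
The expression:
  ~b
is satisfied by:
  {b: False}


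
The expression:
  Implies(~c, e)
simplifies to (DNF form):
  c | e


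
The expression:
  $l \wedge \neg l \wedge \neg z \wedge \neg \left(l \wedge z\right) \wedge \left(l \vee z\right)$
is never true.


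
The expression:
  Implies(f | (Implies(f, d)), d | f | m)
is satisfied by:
  {d: True, m: True, f: True}
  {d: True, m: True, f: False}
  {d: True, f: True, m: False}
  {d: True, f: False, m: False}
  {m: True, f: True, d: False}
  {m: True, f: False, d: False}
  {f: True, m: False, d: False}


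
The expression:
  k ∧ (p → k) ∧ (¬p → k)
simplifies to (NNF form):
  k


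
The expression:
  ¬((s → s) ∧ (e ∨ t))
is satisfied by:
  {e: False, t: False}


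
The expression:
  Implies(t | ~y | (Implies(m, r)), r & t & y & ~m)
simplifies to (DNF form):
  (m & t & y & ~m) | (m & t & y & ~t) | (r & t & y & ~m) | (r & t & y & ~t) | (m & y & ~m & ~r) | (m & y & ~r & ~t) | (r & y & ~m & ~r) | (r & y & ~r & ~t)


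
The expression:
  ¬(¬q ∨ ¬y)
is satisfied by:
  {y: True, q: True}


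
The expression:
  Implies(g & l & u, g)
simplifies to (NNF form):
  True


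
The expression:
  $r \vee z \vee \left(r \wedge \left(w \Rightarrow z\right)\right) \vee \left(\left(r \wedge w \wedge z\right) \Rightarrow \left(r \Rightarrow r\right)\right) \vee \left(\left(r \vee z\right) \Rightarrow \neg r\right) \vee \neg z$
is always true.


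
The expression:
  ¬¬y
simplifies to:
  y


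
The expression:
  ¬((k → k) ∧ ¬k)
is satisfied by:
  {k: True}


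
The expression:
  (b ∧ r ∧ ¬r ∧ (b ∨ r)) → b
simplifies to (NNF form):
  True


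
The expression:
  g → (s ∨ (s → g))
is always true.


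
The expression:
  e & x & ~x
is never true.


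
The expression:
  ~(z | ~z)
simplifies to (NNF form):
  False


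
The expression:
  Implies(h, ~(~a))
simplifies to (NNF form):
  a | ~h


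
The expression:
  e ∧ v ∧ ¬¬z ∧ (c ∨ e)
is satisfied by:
  {z: True, e: True, v: True}


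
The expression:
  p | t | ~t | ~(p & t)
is always true.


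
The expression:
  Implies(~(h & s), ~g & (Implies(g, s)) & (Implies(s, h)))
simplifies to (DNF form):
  (h & s) | (~g & ~s)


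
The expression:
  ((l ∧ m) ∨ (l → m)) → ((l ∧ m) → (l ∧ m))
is always true.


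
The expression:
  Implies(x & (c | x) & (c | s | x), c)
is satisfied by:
  {c: True, x: False}
  {x: False, c: False}
  {x: True, c: True}


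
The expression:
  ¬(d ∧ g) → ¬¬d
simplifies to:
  d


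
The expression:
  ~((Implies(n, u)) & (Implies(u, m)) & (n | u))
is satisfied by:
  {u: False, m: False}
  {m: True, u: False}
  {u: True, m: False}


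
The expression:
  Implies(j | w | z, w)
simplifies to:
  w | (~j & ~z)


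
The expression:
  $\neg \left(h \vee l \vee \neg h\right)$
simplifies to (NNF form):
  $\text{False}$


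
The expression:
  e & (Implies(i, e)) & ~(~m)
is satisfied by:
  {m: True, e: True}


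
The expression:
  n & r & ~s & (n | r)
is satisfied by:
  {r: True, n: True, s: False}


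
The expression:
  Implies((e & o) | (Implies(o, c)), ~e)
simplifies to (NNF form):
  ~e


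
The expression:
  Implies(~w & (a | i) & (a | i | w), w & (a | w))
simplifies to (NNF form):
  w | (~a & ~i)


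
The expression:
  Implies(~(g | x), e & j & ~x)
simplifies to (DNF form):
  g | x | (e & j)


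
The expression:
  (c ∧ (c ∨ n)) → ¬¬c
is always true.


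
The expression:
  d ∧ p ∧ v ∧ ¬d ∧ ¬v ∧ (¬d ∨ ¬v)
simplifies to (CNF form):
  False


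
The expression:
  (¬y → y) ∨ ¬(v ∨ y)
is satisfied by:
  {y: True, v: False}
  {v: False, y: False}
  {v: True, y: True}


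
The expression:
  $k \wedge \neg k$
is never true.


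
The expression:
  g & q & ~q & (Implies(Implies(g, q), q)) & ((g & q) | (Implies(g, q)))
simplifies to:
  False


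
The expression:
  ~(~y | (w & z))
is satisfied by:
  {y: True, w: False, z: False}
  {y: True, z: True, w: False}
  {y: True, w: True, z: False}


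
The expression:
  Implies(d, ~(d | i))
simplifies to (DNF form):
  ~d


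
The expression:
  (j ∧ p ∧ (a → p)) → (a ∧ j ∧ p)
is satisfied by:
  {a: True, p: False, j: False}
  {p: False, j: False, a: False}
  {j: True, a: True, p: False}
  {j: True, p: False, a: False}
  {a: True, p: True, j: False}
  {p: True, a: False, j: False}
  {j: True, p: True, a: True}


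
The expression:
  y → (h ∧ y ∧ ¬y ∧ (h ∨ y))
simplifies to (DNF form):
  ¬y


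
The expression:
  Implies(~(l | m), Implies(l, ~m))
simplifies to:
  True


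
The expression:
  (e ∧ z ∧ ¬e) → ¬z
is always true.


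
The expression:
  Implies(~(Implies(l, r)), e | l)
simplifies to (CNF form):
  True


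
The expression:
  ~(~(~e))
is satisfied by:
  {e: False}


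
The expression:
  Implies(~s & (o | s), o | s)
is always true.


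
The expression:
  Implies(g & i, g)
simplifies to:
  True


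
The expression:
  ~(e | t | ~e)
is never true.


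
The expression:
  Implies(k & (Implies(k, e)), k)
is always true.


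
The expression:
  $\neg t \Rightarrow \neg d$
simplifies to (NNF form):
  $t \vee \neg d$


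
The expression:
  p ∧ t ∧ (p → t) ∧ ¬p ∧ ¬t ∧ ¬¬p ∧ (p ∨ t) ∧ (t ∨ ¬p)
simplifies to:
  False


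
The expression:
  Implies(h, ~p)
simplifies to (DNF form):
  ~h | ~p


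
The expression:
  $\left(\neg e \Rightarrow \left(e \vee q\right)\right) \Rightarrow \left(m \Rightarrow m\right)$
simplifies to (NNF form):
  $\text{True}$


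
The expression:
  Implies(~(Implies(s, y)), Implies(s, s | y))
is always true.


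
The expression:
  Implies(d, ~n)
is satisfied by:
  {d: False, n: False}
  {n: True, d: False}
  {d: True, n: False}


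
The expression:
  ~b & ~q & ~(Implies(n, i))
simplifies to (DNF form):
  n & ~b & ~i & ~q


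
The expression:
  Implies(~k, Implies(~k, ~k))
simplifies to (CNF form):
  True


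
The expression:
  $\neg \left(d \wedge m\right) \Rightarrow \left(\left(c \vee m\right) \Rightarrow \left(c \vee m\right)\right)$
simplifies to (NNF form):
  $\text{True}$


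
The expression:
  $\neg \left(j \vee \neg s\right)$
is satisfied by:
  {s: True, j: False}


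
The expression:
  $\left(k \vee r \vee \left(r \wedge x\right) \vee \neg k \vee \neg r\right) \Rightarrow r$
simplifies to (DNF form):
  $r$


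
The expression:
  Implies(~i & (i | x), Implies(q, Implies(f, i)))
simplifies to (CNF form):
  i | ~f | ~q | ~x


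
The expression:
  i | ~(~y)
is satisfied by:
  {i: True, y: True}
  {i: True, y: False}
  {y: True, i: False}


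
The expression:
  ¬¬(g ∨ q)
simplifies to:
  g ∨ q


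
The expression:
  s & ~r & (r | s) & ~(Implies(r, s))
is never true.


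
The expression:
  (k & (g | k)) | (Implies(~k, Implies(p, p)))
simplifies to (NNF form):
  True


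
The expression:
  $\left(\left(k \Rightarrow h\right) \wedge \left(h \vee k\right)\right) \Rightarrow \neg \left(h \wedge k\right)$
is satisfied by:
  {h: False, k: False}
  {k: True, h: False}
  {h: True, k: False}


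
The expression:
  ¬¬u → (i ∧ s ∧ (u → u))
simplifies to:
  (i ∧ s) ∨ ¬u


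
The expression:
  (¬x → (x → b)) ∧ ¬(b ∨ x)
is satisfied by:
  {x: False, b: False}


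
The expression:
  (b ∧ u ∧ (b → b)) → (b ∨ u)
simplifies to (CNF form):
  True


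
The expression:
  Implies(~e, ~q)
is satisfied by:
  {e: True, q: False}
  {q: False, e: False}
  {q: True, e: True}


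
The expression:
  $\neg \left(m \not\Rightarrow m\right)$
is always true.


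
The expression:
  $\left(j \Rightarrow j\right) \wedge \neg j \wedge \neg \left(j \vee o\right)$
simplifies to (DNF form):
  $\neg j \wedge \neg o$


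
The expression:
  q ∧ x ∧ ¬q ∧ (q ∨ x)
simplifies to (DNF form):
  False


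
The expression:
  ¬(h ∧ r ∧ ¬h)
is always true.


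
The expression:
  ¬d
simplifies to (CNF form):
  ¬d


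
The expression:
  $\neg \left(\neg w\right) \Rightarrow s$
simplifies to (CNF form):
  $s \vee \neg w$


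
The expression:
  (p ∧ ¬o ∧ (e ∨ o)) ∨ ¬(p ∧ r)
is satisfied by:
  {e: True, o: False, p: False, r: False}
  {e: False, o: False, p: False, r: False}
  {e: True, o: True, p: False, r: False}
  {o: True, e: False, p: False, r: False}
  {r: True, e: True, o: False, p: False}
  {r: True, e: False, o: False, p: False}
  {r: True, e: True, o: True, p: False}
  {r: True, o: True, e: False, p: False}
  {p: True, e: True, r: False, o: False}
  {p: True, r: False, o: False, e: False}
  {e: True, p: True, o: True, r: False}
  {p: True, o: True, r: False, e: False}
  {e: True, p: True, r: True, o: False}


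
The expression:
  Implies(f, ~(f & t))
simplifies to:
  ~f | ~t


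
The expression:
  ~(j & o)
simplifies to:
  ~j | ~o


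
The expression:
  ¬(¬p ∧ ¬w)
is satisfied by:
  {p: True, w: True}
  {p: True, w: False}
  {w: True, p: False}


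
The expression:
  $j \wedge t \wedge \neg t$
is never true.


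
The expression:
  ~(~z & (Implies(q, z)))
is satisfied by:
  {q: True, z: True}
  {q: True, z: False}
  {z: True, q: False}


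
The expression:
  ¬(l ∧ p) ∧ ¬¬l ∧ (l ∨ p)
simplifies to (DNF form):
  l ∧ ¬p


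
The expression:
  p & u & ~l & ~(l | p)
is never true.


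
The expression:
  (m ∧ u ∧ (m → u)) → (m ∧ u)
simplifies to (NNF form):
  True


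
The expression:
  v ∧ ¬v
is never true.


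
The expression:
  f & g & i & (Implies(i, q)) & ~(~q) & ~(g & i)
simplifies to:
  False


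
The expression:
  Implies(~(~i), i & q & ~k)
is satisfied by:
  {q: True, i: False, k: False}
  {q: False, i: False, k: False}
  {k: True, q: True, i: False}
  {k: True, q: False, i: False}
  {i: True, q: True, k: False}


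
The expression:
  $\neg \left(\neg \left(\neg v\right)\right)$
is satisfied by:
  {v: False}


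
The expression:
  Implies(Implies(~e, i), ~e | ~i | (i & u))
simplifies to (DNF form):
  u | ~e | ~i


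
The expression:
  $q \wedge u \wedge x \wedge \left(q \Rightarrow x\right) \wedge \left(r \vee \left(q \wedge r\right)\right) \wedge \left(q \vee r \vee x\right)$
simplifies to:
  $q \wedge r \wedge u \wedge x$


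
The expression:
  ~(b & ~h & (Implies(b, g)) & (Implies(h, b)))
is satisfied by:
  {h: True, g: False, b: False}
  {g: False, b: False, h: False}
  {b: True, h: True, g: False}
  {b: True, g: False, h: False}
  {h: True, g: True, b: False}
  {g: True, h: False, b: False}
  {b: True, g: True, h: True}


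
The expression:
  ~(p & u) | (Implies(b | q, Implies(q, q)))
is always true.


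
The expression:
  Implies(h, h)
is always true.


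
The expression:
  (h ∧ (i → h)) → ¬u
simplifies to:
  ¬h ∨ ¬u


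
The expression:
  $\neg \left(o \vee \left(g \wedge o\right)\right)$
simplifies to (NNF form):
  $\neg o$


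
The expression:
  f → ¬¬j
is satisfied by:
  {j: True, f: False}
  {f: False, j: False}
  {f: True, j: True}


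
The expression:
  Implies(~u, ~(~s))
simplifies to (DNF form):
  s | u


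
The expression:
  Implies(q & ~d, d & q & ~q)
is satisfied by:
  {d: True, q: False}
  {q: False, d: False}
  {q: True, d: True}


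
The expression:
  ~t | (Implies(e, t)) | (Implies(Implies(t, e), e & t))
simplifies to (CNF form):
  True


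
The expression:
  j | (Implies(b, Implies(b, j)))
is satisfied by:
  {j: True, b: False}
  {b: False, j: False}
  {b: True, j: True}


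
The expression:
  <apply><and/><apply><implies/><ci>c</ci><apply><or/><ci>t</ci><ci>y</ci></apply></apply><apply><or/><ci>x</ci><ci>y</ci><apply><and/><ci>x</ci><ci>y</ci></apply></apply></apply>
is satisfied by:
  {y: True, t: True, x: True, c: False}
  {y: True, x: True, c: False, t: False}
  {y: True, t: True, x: True, c: True}
  {y: True, x: True, c: True, t: False}
  {y: True, t: True, c: False, x: False}
  {y: True, c: False, x: False, t: False}
  {y: True, t: True, c: True, x: False}
  {y: True, c: True, x: False, t: False}
  {t: True, x: True, c: False, y: False}
  {x: True, t: False, c: False, y: False}
  {t: True, x: True, c: True, y: False}


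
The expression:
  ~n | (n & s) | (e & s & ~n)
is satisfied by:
  {s: True, n: False}
  {n: False, s: False}
  {n: True, s: True}


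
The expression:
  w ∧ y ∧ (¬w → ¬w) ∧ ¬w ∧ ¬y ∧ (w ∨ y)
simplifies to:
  False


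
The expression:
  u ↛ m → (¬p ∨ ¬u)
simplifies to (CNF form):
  m ∨ ¬p ∨ ¬u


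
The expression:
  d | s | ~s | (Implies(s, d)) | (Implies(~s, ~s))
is always true.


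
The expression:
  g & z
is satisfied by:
  {z: True, g: True}


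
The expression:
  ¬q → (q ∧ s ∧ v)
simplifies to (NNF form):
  q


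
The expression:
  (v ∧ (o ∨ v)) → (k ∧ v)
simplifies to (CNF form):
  k ∨ ¬v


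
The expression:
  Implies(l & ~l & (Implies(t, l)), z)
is always true.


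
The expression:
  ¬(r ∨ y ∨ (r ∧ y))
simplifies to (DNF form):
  ¬r ∧ ¬y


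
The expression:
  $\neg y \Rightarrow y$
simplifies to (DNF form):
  $y$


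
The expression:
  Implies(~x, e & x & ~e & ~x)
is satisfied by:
  {x: True}


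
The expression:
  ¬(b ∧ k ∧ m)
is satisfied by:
  {k: False, m: False, b: False}
  {b: True, k: False, m: False}
  {m: True, k: False, b: False}
  {b: True, m: True, k: False}
  {k: True, b: False, m: False}
  {b: True, k: True, m: False}
  {m: True, k: True, b: False}


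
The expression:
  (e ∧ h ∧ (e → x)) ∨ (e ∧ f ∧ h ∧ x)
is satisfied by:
  {h: True, e: True, x: True}


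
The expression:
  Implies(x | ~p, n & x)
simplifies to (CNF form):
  (n | p) & (p | x) & (n | ~x) & (x | ~x)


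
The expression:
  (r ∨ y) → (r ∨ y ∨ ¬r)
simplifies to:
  True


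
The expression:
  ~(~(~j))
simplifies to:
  ~j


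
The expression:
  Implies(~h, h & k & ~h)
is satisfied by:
  {h: True}


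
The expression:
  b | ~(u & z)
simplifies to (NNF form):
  b | ~u | ~z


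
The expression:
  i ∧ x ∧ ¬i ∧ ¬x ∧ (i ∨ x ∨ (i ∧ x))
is never true.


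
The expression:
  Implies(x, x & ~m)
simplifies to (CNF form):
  ~m | ~x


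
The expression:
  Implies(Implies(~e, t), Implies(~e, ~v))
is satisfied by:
  {e: True, v: False, t: False}
  {e: False, v: False, t: False}
  {t: True, e: True, v: False}
  {t: True, e: False, v: False}
  {v: True, e: True, t: False}
  {v: True, e: False, t: False}
  {v: True, t: True, e: True}


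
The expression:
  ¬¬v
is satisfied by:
  {v: True}


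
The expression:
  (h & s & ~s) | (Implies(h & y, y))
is always true.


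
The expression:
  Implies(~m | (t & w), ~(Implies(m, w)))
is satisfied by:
  {m: True, w: False, t: False}
  {m: True, t: True, w: False}
  {m: True, w: True, t: False}


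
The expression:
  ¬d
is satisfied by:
  {d: False}


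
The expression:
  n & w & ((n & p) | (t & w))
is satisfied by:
  {t: True, p: True, w: True, n: True}
  {t: True, w: True, n: True, p: False}
  {p: True, w: True, n: True, t: False}


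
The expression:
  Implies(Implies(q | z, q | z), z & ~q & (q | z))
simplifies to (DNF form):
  z & ~q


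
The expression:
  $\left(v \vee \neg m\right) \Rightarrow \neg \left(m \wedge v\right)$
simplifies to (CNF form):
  $\neg m \vee \neg v$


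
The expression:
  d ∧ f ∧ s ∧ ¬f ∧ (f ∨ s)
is never true.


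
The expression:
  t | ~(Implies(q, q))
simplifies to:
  t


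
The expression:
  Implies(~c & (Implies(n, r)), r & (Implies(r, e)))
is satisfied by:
  {c: True, e: True, n: True, r: False}
  {c: True, e: True, n: False, r: False}
  {c: True, n: True, e: False, r: False}
  {c: True, n: False, e: False, r: False}
  {r: True, c: True, e: True, n: True}
  {r: True, c: True, e: True, n: False}
  {r: True, c: True, e: False, n: True}
  {r: True, c: True, e: False, n: False}
  {e: True, n: True, c: False, r: False}
  {n: True, c: False, e: False, r: False}
  {r: True, e: True, n: True, c: False}
  {r: True, e: True, c: False, n: False}


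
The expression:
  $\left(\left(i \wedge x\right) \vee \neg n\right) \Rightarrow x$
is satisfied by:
  {n: True, x: True}
  {n: True, x: False}
  {x: True, n: False}


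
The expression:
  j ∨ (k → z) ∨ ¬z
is always true.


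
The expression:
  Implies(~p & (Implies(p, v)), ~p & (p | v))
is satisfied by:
  {v: True, p: True}
  {v: True, p: False}
  {p: True, v: False}


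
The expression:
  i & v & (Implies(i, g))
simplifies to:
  g & i & v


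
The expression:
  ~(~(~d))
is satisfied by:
  {d: False}


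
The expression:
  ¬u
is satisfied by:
  {u: False}


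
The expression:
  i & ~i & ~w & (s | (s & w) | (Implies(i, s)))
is never true.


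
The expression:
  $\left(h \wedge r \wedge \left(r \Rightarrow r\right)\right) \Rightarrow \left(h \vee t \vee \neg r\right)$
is always true.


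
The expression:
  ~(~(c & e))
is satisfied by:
  {c: True, e: True}


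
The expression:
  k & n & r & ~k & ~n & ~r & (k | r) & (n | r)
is never true.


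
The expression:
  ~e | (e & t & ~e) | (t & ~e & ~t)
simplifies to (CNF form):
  ~e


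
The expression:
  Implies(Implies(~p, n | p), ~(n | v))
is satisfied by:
  {n: False, p: False, v: False}
  {v: True, n: False, p: False}
  {p: True, n: False, v: False}


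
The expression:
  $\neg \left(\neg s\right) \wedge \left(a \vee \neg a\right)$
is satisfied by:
  {s: True}


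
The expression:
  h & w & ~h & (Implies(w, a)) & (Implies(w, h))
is never true.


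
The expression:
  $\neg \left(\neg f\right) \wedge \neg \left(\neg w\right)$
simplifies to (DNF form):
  $f \wedge w$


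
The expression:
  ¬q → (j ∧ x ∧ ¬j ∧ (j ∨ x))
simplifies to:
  q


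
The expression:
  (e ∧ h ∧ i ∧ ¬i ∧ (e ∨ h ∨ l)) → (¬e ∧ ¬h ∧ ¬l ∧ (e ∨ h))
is always true.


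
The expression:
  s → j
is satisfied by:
  {j: True, s: False}
  {s: False, j: False}
  {s: True, j: True}


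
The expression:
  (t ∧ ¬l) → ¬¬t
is always true.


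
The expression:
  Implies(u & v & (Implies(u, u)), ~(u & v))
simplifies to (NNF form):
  ~u | ~v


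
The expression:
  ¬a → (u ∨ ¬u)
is always true.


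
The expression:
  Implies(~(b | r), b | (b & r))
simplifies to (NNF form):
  b | r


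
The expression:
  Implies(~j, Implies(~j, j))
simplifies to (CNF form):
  j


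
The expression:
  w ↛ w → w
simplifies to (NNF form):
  True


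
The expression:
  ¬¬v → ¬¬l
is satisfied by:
  {l: True, v: False}
  {v: False, l: False}
  {v: True, l: True}


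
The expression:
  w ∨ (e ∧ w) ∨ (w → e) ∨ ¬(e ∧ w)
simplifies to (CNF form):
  True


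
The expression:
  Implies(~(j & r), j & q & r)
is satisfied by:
  {r: True, j: True}


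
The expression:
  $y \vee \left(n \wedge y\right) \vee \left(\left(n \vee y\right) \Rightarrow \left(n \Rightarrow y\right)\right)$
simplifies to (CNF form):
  $y \vee \neg n$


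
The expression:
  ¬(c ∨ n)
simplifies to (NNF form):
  ¬c ∧ ¬n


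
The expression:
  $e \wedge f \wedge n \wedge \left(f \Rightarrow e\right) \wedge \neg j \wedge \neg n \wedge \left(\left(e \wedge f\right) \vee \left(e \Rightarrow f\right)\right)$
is never true.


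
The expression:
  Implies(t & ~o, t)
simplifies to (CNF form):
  True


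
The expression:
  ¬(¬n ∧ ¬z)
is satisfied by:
  {n: True, z: True}
  {n: True, z: False}
  {z: True, n: False}


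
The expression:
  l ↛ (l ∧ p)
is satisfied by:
  {l: True, p: False}


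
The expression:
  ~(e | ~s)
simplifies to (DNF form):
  s & ~e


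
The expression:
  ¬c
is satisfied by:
  {c: False}


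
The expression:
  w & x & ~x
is never true.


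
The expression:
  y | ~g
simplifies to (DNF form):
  y | ~g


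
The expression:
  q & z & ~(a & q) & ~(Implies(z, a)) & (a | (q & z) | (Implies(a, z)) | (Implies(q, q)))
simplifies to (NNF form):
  q & z & ~a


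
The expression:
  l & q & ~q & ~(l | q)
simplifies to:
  False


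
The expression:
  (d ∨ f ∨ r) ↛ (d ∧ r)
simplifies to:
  (d ∧ ¬r) ∨ (f ∧ ¬d) ∨ (r ∧ ¬d)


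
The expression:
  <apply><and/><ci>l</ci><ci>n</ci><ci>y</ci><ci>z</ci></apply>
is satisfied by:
  {n: True, z: True, y: True, l: True}


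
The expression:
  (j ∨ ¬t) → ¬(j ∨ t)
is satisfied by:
  {j: False}


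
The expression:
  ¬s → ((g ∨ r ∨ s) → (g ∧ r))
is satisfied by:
  {s: True, r: False, g: False}
  {g: True, s: True, r: False}
  {s: True, r: True, g: False}
  {g: True, s: True, r: True}
  {g: False, r: False, s: False}
  {g: True, r: True, s: False}


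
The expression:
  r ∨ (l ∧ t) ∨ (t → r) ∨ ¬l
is always true.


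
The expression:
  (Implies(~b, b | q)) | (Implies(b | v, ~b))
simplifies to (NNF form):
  True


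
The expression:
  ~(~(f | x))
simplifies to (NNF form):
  f | x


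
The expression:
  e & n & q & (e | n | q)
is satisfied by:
  {e: True, q: True, n: True}


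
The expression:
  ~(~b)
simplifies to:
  b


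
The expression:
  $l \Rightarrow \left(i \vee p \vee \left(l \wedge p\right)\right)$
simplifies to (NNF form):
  $i \vee p \vee \neg l$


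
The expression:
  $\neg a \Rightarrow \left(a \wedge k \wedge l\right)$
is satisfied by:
  {a: True}


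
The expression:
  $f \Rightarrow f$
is always true.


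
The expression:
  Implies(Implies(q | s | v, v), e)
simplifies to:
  e | (q & ~v) | (s & ~v)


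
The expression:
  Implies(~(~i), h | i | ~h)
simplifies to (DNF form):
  True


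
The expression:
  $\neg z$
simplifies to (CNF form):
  $\neg z$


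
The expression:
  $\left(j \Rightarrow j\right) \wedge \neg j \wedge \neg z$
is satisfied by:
  {z: False, j: False}


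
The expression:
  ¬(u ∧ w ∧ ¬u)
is always true.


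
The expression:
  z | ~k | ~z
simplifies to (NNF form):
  True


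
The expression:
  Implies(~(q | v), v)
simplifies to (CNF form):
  q | v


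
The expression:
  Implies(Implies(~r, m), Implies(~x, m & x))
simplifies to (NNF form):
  x | (~m & ~r)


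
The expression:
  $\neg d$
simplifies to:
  $\neg d$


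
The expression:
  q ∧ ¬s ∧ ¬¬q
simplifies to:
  q ∧ ¬s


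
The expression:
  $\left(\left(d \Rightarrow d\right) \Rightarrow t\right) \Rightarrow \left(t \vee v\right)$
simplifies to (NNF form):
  $\text{True}$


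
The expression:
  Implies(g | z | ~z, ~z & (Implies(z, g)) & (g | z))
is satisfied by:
  {g: True, z: False}


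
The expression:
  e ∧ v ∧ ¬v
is never true.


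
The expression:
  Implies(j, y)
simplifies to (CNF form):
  y | ~j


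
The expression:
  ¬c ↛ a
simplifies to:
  a ∨ ¬c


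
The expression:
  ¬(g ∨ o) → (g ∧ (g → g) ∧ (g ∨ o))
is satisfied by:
  {o: True, g: True}
  {o: True, g: False}
  {g: True, o: False}


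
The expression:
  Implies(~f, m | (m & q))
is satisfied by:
  {m: True, f: True}
  {m: True, f: False}
  {f: True, m: False}


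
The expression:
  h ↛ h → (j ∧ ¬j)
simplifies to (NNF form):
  True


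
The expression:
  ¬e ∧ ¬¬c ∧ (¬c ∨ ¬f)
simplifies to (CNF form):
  c ∧ ¬e ∧ ¬f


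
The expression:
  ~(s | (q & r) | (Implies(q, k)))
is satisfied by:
  {q: True, r: False, k: False, s: False}


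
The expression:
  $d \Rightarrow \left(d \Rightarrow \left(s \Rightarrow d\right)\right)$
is always true.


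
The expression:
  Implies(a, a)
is always true.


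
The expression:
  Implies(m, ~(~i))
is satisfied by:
  {i: True, m: False}
  {m: False, i: False}
  {m: True, i: True}


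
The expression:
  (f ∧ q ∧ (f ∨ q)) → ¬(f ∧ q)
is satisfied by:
  {q: False, f: False}
  {f: True, q: False}
  {q: True, f: False}


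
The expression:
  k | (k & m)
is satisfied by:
  {k: True}


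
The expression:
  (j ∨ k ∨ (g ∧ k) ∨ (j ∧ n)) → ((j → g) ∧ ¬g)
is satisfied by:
  {g: False, j: False, k: False}
  {k: True, g: False, j: False}
  {g: True, k: False, j: False}


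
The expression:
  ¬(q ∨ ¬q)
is never true.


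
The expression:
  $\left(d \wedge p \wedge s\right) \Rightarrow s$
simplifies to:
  $\text{True}$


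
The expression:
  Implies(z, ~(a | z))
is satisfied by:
  {z: False}


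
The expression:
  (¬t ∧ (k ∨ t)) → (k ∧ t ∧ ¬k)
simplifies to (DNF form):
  t ∨ ¬k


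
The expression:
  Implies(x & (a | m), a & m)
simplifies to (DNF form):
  ~x | (a & m) | (~a & ~m)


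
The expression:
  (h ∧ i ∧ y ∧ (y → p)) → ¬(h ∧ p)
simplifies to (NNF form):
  ¬h ∨ ¬i ∨ ¬p ∨ ¬y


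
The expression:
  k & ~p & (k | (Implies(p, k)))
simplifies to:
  k & ~p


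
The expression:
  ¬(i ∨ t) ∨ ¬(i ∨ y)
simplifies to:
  ¬i ∧ (¬t ∨ ¬y)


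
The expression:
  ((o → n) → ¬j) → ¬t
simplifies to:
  (j ∧ n) ∨ (j ∧ ¬o) ∨ ¬t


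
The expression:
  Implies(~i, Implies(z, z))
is always true.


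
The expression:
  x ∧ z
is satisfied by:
  {z: True, x: True}


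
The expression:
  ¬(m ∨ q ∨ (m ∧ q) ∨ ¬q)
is never true.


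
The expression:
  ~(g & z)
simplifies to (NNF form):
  ~g | ~z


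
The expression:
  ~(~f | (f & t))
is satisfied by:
  {f: True, t: False}


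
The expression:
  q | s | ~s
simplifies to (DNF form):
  True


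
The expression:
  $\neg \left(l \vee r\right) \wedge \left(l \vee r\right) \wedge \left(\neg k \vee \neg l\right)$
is never true.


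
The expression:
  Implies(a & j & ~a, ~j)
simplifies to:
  True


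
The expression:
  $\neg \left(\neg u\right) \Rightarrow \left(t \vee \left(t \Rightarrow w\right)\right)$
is always true.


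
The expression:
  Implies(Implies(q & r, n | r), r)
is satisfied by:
  {r: True}


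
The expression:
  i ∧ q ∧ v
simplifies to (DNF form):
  i ∧ q ∧ v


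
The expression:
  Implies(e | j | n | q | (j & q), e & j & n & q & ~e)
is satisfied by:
  {n: False, q: False, e: False, j: False}


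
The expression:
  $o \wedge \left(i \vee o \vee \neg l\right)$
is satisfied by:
  {o: True}


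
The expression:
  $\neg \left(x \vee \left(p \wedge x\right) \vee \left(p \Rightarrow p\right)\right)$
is never true.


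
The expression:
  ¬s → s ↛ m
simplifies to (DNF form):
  s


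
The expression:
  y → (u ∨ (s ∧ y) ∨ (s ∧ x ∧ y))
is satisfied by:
  {u: True, s: True, y: False}
  {u: True, s: False, y: False}
  {s: True, u: False, y: False}
  {u: False, s: False, y: False}
  {y: True, u: True, s: True}
  {y: True, u: True, s: False}
  {y: True, s: True, u: False}


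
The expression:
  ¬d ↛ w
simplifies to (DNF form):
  w ∨ ¬d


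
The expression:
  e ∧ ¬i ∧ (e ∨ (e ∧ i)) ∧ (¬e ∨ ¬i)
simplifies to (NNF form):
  e ∧ ¬i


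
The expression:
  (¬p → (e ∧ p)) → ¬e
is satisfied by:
  {p: False, e: False}
  {e: True, p: False}
  {p: True, e: False}


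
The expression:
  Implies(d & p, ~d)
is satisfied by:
  {p: False, d: False}
  {d: True, p: False}
  {p: True, d: False}


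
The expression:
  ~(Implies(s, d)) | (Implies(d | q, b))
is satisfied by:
  {b: True, s: True, d: False, q: False}
  {b: True, d: False, s: False, q: False}
  {b: True, q: True, s: True, d: False}
  {b: True, q: True, d: False, s: False}
  {b: True, s: True, d: True, q: False}
  {b: True, d: True, s: False, q: False}
  {b: True, q: True, d: True, s: True}
  {b: True, q: True, d: True, s: False}
  {s: True, q: False, d: False, b: False}
  {q: False, d: False, s: False, b: False}
  {s: True, q: True, d: False, b: False}


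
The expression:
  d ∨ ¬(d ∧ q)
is always true.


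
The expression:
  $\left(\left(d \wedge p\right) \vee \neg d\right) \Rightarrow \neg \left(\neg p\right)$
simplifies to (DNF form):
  $d \vee p$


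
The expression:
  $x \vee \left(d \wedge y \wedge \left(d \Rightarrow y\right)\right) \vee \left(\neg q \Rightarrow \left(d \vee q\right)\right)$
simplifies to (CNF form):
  $d \vee q \vee x$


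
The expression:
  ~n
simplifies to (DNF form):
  ~n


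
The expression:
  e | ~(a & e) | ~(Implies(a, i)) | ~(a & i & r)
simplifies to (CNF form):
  True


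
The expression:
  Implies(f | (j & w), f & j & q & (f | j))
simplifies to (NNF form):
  (f & j & q) | (~f & ~j) | (~f & ~w)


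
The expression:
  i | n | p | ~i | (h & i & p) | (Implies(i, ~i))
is always true.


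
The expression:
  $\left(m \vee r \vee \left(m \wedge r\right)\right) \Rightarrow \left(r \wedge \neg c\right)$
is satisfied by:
  {m: False, c: False, r: False}
  {r: True, m: False, c: False}
  {c: True, m: False, r: False}
  {r: True, m: True, c: False}


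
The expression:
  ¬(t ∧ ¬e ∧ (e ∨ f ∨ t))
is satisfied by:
  {e: True, t: False}
  {t: False, e: False}
  {t: True, e: True}


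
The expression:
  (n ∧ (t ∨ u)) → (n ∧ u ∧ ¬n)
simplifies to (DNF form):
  (¬t ∧ ¬u) ∨ ¬n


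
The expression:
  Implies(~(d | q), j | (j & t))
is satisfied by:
  {d: True, q: True, j: True}
  {d: True, q: True, j: False}
  {d: True, j: True, q: False}
  {d: True, j: False, q: False}
  {q: True, j: True, d: False}
  {q: True, j: False, d: False}
  {j: True, q: False, d: False}


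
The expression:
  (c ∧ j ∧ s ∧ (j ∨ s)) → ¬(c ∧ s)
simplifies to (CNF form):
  ¬c ∨ ¬j ∨ ¬s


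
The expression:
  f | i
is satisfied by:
  {i: True, f: True}
  {i: True, f: False}
  {f: True, i: False}


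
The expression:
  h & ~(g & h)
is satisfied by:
  {h: True, g: False}


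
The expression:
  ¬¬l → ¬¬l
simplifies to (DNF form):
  True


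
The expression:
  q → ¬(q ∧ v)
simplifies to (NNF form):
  ¬q ∨ ¬v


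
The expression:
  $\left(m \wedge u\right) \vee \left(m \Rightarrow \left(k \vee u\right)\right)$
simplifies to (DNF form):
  $k \vee u \vee \neg m$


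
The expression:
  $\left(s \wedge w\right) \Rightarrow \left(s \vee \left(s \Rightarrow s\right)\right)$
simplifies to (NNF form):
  $\text{True}$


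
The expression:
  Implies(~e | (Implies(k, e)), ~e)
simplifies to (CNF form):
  ~e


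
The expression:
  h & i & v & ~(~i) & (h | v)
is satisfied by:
  {h: True, i: True, v: True}


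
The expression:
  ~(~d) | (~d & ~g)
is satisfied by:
  {d: True, g: False}
  {g: False, d: False}
  {g: True, d: True}


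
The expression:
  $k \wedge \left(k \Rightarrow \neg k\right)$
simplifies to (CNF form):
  $\text{False}$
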